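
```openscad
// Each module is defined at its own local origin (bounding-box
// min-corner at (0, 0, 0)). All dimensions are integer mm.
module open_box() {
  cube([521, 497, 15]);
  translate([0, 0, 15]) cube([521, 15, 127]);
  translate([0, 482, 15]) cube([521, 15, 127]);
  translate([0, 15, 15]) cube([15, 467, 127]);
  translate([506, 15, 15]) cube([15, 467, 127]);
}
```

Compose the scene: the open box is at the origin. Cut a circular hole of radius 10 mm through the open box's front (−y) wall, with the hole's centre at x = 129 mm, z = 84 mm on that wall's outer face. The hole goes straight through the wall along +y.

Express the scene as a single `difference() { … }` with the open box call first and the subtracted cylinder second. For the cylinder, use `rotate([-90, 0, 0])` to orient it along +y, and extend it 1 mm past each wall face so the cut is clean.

difference() {
  open_box();
  translate([129, -1, 84]) rotate([-90, 0, 0]) cylinder(h = 17, r = 10);
}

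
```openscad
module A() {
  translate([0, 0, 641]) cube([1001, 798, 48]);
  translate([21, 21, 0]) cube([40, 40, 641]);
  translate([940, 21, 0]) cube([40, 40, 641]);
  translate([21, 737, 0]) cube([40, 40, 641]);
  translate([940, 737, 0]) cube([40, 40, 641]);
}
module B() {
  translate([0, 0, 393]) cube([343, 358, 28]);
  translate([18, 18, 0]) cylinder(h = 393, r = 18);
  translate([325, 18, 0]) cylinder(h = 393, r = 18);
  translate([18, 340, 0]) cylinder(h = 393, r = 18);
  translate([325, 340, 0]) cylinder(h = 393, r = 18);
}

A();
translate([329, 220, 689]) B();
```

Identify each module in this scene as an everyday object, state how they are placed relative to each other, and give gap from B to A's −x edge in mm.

The stool's min-x is at 329; the table's min-x is 0; gap = 329 mm.

A is a table. B is a stool. The stool is on top of the table, centred. The gap from the stool to the table's −x edge is 329 mm.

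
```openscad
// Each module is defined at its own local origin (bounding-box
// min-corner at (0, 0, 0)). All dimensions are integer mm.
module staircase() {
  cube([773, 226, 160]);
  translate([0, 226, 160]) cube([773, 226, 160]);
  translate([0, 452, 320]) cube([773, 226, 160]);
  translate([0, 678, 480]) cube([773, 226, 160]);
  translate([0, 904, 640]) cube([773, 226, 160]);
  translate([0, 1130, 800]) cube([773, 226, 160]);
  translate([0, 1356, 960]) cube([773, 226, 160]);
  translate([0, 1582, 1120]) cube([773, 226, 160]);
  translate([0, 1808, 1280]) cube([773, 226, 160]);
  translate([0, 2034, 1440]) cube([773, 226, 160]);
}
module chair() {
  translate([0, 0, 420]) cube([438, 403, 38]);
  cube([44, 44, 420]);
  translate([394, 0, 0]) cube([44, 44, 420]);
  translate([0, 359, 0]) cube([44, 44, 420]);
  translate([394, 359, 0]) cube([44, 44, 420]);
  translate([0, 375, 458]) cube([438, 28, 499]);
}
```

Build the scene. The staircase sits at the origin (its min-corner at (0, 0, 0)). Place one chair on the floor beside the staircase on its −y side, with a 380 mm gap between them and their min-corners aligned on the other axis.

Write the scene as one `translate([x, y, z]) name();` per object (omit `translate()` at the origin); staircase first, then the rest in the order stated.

staircase();
translate([0, -783, 0]) chair();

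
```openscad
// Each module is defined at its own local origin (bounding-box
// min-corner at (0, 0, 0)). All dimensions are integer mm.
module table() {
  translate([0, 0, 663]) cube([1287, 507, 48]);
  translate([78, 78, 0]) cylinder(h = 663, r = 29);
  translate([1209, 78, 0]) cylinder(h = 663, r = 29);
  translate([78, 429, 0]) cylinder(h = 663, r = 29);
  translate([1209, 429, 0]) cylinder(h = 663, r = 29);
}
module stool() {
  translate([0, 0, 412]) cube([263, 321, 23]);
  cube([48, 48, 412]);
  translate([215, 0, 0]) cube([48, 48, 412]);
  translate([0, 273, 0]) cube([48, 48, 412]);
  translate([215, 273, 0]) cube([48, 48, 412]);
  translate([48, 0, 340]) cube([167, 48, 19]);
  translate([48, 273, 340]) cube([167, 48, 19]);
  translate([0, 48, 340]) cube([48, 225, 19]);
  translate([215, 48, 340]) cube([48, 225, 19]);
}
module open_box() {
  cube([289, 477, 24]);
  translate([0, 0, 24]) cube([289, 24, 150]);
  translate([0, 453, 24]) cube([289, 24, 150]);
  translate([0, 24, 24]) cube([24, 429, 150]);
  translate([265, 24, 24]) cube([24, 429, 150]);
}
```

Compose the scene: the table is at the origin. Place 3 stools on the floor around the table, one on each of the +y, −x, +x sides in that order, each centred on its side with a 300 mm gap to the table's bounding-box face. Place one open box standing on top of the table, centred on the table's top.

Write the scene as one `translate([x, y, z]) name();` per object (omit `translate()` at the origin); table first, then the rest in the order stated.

table();
translate([512, 807, 0]) stool();
translate([-563, 93, 0]) stool();
translate([1587, 93, 0]) stool();
translate([499, 15, 711]) open_box();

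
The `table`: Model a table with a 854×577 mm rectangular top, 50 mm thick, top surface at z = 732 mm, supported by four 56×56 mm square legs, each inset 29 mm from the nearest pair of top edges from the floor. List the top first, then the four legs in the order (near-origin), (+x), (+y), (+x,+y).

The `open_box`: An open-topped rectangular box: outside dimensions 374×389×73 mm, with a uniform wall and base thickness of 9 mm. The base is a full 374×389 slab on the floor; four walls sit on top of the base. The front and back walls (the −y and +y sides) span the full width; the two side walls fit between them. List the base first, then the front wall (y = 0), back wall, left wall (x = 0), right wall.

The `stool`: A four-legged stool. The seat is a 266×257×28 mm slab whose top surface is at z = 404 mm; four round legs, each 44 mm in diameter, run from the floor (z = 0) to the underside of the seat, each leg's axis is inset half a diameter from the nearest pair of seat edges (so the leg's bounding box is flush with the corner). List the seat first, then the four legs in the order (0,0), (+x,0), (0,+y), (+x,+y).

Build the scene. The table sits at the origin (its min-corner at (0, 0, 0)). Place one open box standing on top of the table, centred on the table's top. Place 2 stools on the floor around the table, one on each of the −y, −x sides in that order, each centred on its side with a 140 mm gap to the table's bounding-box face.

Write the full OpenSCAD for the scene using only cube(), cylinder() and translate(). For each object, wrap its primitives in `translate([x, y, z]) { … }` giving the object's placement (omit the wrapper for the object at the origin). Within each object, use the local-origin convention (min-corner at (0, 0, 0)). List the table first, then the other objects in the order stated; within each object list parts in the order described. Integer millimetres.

translate([0, 0, 682]) cube([854, 577, 50]);
translate([29, 29, 0]) cube([56, 56, 682]);
translate([769, 29, 0]) cube([56, 56, 682]);
translate([29, 492, 0]) cube([56, 56, 682]);
translate([769, 492, 0]) cube([56, 56, 682]);
translate([240, 94, 732]) {
  cube([374, 389, 9]);
  translate([0, 0, 9]) cube([374, 9, 64]);
  translate([0, 380, 9]) cube([374, 9, 64]);
  translate([0, 9, 9]) cube([9, 371, 64]);
  translate([365, 9, 9]) cube([9, 371, 64]);
}
translate([294, -397, 0]) {
  translate([0, 0, 376]) cube([266, 257, 28]);
  translate([22, 22, 0]) cylinder(h = 376, r = 22);
  translate([244, 22, 0]) cylinder(h = 376, r = 22);
  translate([22, 235, 0]) cylinder(h = 376, r = 22);
  translate([244, 235, 0]) cylinder(h = 376, r = 22);
}
translate([-406, 160, 0]) {
  translate([0, 0, 376]) cube([266, 257, 28]);
  translate([22, 22, 0]) cylinder(h = 376, r = 22);
  translate([244, 22, 0]) cylinder(h = 376, r = 22);
  translate([22, 235, 0]) cylinder(h = 376, r = 22);
  translate([244, 235, 0]) cylinder(h = 376, r = 22);
}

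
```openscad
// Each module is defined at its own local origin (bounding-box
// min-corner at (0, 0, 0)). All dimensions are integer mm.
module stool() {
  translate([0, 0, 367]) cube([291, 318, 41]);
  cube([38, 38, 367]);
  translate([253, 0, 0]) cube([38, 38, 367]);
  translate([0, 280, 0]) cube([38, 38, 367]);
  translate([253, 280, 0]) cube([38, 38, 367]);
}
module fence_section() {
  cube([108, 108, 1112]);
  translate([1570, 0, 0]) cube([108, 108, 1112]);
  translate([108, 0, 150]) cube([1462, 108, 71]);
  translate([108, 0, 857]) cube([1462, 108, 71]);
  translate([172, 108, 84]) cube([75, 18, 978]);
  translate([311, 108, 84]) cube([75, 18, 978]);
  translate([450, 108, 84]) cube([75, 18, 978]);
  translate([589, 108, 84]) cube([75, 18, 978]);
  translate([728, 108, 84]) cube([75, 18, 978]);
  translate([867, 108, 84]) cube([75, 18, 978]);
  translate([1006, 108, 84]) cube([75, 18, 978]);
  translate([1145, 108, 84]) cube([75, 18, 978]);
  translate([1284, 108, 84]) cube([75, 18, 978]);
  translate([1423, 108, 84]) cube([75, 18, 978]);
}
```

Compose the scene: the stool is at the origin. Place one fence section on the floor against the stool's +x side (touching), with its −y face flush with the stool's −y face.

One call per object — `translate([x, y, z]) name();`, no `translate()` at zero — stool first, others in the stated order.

stool();
translate([291, 0, 0]) fence_section();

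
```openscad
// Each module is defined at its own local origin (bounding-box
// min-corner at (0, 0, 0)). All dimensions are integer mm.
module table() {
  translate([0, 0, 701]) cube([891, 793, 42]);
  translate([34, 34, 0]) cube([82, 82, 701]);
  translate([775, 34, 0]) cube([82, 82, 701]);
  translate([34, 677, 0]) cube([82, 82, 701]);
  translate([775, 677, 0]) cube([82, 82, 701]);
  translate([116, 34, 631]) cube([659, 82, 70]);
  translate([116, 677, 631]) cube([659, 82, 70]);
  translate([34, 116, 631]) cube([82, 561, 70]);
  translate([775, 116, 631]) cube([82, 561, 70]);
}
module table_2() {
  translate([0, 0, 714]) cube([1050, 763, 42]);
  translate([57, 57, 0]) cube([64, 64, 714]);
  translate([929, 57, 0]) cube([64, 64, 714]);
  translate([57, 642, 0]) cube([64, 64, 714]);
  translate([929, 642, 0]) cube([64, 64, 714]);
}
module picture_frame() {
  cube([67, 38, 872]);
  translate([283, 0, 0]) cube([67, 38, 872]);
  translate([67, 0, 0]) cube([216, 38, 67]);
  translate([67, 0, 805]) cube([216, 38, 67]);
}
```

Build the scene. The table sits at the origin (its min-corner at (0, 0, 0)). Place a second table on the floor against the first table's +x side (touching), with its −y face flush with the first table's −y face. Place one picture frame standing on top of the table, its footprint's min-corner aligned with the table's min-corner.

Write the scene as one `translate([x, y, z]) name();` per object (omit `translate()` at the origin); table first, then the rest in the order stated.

table();
translate([891, 0, 0]) table_2();
translate([0, 0, 743]) picture_frame();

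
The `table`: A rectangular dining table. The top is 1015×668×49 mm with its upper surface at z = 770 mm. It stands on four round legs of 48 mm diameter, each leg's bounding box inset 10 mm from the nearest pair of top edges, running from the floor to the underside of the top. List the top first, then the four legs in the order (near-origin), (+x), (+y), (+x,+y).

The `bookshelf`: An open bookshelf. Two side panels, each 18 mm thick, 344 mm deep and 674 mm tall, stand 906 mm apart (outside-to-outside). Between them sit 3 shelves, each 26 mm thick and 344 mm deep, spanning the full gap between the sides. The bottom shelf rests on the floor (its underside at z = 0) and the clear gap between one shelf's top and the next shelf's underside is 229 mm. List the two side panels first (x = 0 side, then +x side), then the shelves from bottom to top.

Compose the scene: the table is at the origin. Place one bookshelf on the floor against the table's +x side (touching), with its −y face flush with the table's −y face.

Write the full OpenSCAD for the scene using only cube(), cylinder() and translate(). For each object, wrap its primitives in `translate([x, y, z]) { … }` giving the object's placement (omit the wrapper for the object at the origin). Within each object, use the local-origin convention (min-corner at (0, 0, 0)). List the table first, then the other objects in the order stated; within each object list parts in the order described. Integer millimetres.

translate([0, 0, 721]) cube([1015, 668, 49]);
translate([34, 34, 0]) cylinder(h = 721, r = 24);
translate([981, 34, 0]) cylinder(h = 721, r = 24);
translate([34, 634, 0]) cylinder(h = 721, r = 24);
translate([981, 634, 0]) cylinder(h = 721, r = 24);
translate([1015, 0, 0]) {
  cube([18, 344, 674]);
  translate([888, 0, 0]) cube([18, 344, 674]);
  translate([18, 0, 0]) cube([870, 344, 26]);
  translate([18, 0, 255]) cube([870, 344, 26]);
  translate([18, 0, 510]) cube([870, 344, 26]);
}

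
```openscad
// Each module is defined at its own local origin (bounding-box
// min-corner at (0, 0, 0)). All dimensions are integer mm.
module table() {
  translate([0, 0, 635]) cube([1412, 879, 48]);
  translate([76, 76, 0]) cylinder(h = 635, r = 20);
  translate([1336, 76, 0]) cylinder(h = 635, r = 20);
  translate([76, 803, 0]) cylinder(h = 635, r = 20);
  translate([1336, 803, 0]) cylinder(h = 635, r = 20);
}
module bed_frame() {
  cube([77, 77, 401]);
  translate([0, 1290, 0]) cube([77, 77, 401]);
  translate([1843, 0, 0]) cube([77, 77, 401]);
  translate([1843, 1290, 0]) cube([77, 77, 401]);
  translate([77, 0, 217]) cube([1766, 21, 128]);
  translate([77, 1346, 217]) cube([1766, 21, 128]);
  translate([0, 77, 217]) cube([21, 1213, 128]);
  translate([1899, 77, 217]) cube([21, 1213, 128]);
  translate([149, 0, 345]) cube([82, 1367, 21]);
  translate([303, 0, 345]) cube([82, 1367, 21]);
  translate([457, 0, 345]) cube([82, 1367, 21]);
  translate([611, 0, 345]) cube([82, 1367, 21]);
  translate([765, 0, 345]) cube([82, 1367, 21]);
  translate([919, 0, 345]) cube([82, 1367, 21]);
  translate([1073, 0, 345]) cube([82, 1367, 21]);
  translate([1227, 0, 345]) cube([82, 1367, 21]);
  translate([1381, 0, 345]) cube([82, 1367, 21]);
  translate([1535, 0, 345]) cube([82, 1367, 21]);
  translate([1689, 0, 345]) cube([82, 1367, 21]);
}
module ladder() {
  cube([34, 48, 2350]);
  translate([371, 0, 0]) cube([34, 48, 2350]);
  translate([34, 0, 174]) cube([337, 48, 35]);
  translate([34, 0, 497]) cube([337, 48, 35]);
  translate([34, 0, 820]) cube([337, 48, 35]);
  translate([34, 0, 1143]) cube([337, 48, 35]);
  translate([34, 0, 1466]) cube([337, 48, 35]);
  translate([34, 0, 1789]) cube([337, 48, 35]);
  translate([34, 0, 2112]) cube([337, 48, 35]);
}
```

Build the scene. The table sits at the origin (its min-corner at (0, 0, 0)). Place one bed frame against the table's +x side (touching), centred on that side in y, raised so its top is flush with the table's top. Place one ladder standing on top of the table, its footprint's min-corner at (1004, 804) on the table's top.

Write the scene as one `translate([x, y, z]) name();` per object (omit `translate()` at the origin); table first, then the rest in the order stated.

table();
translate([1412, -244, 282]) bed_frame();
translate([1004, 804, 683]) ladder();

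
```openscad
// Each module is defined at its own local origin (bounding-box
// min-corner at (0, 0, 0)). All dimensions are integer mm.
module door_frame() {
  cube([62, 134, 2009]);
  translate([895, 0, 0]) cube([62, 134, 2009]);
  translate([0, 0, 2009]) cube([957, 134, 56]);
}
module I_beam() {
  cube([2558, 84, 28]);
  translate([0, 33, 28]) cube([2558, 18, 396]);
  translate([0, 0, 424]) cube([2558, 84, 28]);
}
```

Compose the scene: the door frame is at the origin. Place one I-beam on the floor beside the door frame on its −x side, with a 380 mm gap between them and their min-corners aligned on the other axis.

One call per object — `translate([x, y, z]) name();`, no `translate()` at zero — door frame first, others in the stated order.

door_frame();
translate([-2938, 0, 0]) I_beam();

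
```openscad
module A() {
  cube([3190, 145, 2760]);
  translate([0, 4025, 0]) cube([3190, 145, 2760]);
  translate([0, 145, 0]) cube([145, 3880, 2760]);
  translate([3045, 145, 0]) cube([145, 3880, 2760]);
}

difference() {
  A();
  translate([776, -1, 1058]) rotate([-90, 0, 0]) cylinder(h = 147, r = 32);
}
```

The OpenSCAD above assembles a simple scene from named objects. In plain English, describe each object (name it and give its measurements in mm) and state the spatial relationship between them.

A is the wall frame of a small rectangular building: four walls, each 2760 mm tall and 145 mm thick, enclosing a footprint 3190 mm (x) by 4170 mm (y) outside-to-outside, with no floor or roof. The front and back walls (the −y and +y sides) span the full width; the two side walls fit between them.

The house frame has a circular hole of radius 32 mm through its front wall, centred at (x = 776, z = 1058).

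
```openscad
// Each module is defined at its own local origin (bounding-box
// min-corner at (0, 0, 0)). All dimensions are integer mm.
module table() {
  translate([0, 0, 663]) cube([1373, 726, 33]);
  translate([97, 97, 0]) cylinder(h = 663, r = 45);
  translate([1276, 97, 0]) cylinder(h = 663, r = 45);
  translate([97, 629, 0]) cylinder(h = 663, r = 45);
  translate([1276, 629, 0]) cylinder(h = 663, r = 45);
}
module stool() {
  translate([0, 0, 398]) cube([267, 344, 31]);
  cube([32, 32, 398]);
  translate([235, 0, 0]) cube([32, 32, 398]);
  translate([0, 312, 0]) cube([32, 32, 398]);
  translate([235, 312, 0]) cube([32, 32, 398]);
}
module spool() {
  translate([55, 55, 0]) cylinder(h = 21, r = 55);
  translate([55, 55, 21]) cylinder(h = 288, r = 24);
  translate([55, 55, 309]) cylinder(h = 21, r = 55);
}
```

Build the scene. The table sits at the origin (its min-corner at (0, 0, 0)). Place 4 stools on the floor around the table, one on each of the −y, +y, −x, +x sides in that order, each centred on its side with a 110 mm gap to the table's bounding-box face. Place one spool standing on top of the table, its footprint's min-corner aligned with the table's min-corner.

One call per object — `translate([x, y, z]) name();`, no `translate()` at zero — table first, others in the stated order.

table();
translate([553, -454, 0]) stool();
translate([553, 836, 0]) stool();
translate([-377, 191, 0]) stool();
translate([1483, 191, 0]) stool();
translate([0, 0, 696]) spool();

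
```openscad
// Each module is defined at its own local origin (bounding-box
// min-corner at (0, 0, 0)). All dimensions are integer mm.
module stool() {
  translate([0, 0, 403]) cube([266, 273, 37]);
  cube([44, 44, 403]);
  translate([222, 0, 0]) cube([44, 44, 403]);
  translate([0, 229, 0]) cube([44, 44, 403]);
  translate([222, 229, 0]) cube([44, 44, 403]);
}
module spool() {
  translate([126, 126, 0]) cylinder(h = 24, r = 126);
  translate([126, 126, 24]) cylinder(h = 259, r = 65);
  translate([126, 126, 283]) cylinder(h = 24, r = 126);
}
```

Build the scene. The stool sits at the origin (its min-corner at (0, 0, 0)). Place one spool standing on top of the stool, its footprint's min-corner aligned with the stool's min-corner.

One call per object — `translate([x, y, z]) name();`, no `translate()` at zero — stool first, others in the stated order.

stool();
translate([0, 0, 440]) spool();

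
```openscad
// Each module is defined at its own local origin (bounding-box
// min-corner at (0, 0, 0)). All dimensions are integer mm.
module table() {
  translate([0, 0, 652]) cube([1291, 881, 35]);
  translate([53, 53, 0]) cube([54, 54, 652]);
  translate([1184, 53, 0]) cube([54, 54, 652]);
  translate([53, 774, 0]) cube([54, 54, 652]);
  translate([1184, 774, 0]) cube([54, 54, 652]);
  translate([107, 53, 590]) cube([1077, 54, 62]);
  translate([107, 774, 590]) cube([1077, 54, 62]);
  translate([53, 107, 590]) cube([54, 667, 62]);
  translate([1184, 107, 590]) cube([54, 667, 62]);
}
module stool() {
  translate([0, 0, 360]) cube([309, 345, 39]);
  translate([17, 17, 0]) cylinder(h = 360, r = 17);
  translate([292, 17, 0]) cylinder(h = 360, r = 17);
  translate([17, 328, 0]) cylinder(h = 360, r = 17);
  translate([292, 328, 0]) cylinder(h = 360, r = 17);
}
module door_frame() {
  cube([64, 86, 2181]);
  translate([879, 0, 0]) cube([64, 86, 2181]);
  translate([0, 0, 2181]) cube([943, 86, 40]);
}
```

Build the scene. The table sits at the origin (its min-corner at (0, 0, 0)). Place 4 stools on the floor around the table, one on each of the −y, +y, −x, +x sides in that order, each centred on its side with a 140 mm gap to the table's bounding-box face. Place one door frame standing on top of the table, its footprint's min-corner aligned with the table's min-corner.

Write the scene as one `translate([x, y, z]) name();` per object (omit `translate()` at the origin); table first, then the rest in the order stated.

table();
translate([491, -485, 0]) stool();
translate([491, 1021, 0]) stool();
translate([-449, 268, 0]) stool();
translate([1431, 268, 0]) stool();
translate([0, 0, 687]) door_frame();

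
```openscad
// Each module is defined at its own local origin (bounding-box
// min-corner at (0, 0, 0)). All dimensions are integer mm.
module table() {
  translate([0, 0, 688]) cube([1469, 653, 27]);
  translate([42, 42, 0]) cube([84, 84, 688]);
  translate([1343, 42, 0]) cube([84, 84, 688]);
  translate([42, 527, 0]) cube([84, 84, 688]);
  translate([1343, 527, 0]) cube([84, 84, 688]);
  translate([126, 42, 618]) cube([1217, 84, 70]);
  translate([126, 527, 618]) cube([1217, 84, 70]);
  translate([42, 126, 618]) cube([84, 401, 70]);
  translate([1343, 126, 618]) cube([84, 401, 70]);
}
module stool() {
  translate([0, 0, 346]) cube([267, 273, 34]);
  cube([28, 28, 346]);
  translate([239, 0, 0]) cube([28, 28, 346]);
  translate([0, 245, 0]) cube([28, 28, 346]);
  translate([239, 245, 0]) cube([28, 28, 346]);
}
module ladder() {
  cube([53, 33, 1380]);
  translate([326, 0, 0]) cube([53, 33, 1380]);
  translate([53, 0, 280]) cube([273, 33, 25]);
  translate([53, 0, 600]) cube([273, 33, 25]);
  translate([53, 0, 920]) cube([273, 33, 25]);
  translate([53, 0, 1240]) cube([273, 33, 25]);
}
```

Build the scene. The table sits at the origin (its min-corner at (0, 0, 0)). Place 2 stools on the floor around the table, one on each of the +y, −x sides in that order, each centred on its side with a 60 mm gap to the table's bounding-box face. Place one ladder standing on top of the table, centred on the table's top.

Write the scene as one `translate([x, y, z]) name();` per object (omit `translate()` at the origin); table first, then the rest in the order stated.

table();
translate([601, 713, 0]) stool();
translate([-327, 190, 0]) stool();
translate([545, 310, 715]) ladder();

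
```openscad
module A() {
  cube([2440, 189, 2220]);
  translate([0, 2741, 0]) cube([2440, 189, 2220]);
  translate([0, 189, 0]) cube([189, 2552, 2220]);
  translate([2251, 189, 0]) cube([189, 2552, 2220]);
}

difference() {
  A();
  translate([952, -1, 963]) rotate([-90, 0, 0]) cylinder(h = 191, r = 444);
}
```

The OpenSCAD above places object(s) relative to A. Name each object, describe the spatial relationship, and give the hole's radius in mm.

The subtracted cylinder has r = 444 mm.

A is a house frame. The house frame has a circular hole through its front wall. The hole's radius is 444 mm.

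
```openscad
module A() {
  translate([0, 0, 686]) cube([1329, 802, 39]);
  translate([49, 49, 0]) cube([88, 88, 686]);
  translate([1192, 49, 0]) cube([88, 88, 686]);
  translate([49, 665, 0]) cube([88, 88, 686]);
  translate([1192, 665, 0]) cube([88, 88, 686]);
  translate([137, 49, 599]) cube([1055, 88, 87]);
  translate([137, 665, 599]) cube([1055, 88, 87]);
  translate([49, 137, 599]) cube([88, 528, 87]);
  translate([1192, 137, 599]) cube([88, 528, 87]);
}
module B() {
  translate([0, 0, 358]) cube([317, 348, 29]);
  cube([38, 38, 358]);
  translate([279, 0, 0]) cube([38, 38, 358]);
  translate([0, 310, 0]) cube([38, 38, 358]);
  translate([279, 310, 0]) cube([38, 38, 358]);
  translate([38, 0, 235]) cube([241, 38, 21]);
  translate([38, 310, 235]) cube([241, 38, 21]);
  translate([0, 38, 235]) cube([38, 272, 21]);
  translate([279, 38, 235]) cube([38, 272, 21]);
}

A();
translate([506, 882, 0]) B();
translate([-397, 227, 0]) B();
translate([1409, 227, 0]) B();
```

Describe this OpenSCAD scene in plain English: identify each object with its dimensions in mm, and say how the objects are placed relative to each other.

A is a table with a 1329×802 mm rectangular top, 39 mm thick, top surface at z = 725 mm, supported by four 88×88 mm square legs, each inset 49 mm from the nearest pair of top edges, running from the floor. Four apron rails, 88 mm thick and 87 mm tall, run between adjacent legs with their top edges flush with the underside of the top and their outer faces flush with the legs' outer faces.

B is a simple wooden stool: a rectangular seat 317 mm (x) by 348 mm (y), 29 mm thick, top face at z = 387 mm, on four square legs, each 38×38 mm in cross-section. The legs rest on z = 0, each flush with a corner of the seat. Four stretchers, 38 mm wide and 21 mm tall, connect adjacent legs with their undersides at z = 235 mm, each running between the inner faces of the legs it joins and aligned with the legs' outer faces on the other axis.

Three stools sit around the table at the +y, −x, +x sides.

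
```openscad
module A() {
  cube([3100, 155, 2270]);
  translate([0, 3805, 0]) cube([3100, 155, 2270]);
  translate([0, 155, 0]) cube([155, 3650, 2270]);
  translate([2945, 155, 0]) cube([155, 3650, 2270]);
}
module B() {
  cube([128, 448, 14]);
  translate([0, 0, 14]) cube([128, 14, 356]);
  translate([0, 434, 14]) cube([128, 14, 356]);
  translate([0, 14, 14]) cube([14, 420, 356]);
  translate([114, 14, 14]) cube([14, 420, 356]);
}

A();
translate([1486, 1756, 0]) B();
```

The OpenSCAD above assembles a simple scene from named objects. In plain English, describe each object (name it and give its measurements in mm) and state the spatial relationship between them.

A is the wall frame of a small rectangular building: four walls, each 2270 mm tall and 155 mm thick, enclosing a footprint 3100 mm (x) by 3960 mm (y) outside-to-outside, with no floor or roof. The front and back walls (the −y and +y sides) span the full width; the two side walls fit between them.

B is an open-topped rectangular box: outside dimensions 128×448×370 mm, with a uniform wall and base thickness of 14 mm. The base is a full 128×448 slab on the floor; four walls sit on top of the base. The front and back walls (the −y and +y sides) span the full width; the two side walls fit between them.

The open box sits inside the house frame, centred.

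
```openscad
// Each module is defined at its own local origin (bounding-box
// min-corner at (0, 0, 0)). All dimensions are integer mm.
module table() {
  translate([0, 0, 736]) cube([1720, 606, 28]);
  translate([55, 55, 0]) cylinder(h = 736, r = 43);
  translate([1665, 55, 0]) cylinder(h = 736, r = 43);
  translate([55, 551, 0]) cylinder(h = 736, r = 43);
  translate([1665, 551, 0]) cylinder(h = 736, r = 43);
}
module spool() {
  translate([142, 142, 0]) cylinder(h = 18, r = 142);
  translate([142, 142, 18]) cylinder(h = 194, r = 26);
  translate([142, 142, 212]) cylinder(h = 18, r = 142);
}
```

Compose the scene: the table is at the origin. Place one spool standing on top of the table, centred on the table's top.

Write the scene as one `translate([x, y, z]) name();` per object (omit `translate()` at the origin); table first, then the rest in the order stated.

table();
translate([718, 161, 764]) spool();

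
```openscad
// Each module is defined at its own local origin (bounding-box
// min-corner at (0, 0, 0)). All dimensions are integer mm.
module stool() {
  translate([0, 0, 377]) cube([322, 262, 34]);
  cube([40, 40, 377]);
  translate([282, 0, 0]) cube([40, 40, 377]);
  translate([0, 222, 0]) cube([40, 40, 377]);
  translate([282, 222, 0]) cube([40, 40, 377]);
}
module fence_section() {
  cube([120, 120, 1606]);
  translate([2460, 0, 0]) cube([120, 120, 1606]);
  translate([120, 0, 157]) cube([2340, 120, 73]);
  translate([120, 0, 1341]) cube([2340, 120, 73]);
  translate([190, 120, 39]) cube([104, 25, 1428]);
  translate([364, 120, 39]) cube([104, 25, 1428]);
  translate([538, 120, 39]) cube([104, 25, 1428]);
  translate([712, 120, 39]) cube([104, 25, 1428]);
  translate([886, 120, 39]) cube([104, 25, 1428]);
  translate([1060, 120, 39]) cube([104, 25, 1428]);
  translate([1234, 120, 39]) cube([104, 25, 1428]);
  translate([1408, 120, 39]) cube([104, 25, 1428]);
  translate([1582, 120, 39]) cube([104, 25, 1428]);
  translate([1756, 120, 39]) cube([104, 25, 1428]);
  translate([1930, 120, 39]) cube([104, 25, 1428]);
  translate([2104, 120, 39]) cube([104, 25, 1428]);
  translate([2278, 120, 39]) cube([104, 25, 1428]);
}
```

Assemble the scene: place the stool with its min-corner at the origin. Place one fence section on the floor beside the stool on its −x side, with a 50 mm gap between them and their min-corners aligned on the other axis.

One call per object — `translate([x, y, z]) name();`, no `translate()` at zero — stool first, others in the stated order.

stool();
translate([-2630, 0, 0]) fence_section();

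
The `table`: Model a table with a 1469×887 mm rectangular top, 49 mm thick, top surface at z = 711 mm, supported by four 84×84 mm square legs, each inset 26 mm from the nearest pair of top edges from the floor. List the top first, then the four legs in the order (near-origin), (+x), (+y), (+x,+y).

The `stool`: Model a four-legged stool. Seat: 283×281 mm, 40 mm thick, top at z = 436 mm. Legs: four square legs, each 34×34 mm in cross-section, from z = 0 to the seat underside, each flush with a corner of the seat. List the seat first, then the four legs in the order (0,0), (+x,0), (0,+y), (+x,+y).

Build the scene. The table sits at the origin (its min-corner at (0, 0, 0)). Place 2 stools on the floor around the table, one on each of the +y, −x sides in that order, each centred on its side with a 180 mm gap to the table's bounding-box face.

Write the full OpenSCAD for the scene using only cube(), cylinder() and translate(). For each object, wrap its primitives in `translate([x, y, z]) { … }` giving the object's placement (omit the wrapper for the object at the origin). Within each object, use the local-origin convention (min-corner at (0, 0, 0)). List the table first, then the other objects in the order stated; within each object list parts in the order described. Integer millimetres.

translate([0, 0, 662]) cube([1469, 887, 49]);
translate([26, 26, 0]) cube([84, 84, 662]);
translate([1359, 26, 0]) cube([84, 84, 662]);
translate([26, 777, 0]) cube([84, 84, 662]);
translate([1359, 777, 0]) cube([84, 84, 662]);
translate([593, 1067, 0]) {
  translate([0, 0, 396]) cube([283, 281, 40]);
  cube([34, 34, 396]);
  translate([249, 0, 0]) cube([34, 34, 396]);
  translate([0, 247, 0]) cube([34, 34, 396]);
  translate([249, 247, 0]) cube([34, 34, 396]);
}
translate([-463, 303, 0]) {
  translate([0, 0, 396]) cube([283, 281, 40]);
  cube([34, 34, 396]);
  translate([249, 0, 0]) cube([34, 34, 396]);
  translate([0, 247, 0]) cube([34, 34, 396]);
  translate([249, 247, 0]) cube([34, 34, 396]);
}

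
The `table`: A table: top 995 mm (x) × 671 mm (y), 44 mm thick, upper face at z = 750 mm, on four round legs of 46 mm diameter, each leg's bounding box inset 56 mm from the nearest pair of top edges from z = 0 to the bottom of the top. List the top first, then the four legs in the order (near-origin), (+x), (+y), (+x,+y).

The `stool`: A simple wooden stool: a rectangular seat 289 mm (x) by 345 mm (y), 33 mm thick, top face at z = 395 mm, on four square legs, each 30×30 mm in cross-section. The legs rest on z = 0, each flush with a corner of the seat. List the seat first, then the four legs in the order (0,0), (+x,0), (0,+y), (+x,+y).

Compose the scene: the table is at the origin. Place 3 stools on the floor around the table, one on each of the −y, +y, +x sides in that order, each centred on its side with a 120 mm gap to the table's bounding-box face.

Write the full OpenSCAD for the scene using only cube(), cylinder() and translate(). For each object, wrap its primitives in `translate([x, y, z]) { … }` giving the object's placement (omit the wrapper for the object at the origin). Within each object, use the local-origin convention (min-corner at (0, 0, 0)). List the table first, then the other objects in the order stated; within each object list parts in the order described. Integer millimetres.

translate([0, 0, 706]) cube([995, 671, 44]);
translate([79, 79, 0]) cylinder(h = 706, r = 23);
translate([916, 79, 0]) cylinder(h = 706, r = 23);
translate([79, 592, 0]) cylinder(h = 706, r = 23);
translate([916, 592, 0]) cylinder(h = 706, r = 23);
translate([353, -465, 0]) {
  translate([0, 0, 362]) cube([289, 345, 33]);
  cube([30, 30, 362]);
  translate([259, 0, 0]) cube([30, 30, 362]);
  translate([0, 315, 0]) cube([30, 30, 362]);
  translate([259, 315, 0]) cube([30, 30, 362]);
}
translate([353, 791, 0]) {
  translate([0, 0, 362]) cube([289, 345, 33]);
  cube([30, 30, 362]);
  translate([259, 0, 0]) cube([30, 30, 362]);
  translate([0, 315, 0]) cube([30, 30, 362]);
  translate([259, 315, 0]) cube([30, 30, 362]);
}
translate([1115, 163, 0]) {
  translate([0, 0, 362]) cube([289, 345, 33]);
  cube([30, 30, 362]);
  translate([259, 0, 0]) cube([30, 30, 362]);
  translate([0, 315, 0]) cube([30, 30, 362]);
  translate([259, 315, 0]) cube([30, 30, 362]);
}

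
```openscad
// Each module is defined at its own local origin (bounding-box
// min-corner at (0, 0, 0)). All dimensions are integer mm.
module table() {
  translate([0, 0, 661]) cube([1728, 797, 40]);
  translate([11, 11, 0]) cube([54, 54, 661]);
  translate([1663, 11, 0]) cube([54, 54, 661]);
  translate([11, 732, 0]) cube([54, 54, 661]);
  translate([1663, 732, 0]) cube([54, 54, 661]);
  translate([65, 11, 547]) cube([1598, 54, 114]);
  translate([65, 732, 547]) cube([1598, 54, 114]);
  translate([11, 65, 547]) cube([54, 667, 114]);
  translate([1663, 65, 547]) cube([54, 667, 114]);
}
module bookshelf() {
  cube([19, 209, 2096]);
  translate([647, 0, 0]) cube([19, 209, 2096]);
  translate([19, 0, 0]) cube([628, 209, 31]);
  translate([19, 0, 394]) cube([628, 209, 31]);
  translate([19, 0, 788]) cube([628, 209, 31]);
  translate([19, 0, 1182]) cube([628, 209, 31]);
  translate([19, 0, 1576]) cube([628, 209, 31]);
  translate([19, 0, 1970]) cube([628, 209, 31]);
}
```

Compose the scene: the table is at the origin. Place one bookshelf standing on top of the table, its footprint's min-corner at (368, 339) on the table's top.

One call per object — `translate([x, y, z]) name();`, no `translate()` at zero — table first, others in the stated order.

table();
translate([368, 339, 701]) bookshelf();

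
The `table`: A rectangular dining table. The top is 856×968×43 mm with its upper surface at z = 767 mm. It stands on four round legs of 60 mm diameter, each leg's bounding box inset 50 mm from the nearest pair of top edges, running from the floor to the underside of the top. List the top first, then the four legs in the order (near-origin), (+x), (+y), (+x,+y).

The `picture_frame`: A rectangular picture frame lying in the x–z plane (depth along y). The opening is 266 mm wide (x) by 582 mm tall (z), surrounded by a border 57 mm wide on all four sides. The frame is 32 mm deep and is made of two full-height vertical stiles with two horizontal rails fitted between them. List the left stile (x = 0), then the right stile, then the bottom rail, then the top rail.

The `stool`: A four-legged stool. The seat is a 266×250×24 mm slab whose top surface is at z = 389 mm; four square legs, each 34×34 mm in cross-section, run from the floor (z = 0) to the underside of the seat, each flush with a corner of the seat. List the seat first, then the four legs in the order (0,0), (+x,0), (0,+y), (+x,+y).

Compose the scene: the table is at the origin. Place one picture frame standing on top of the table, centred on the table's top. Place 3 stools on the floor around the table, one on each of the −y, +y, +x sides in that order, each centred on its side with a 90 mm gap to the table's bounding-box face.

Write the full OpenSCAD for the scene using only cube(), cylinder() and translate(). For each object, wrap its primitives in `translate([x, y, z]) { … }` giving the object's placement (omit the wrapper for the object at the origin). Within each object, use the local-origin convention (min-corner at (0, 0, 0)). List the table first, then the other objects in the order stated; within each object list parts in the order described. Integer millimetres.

translate([0, 0, 724]) cube([856, 968, 43]);
translate([80, 80, 0]) cylinder(h = 724, r = 30);
translate([776, 80, 0]) cylinder(h = 724, r = 30);
translate([80, 888, 0]) cylinder(h = 724, r = 30);
translate([776, 888, 0]) cylinder(h = 724, r = 30);
translate([238, 468, 767]) {
  cube([57, 32, 696]);
  translate([323, 0, 0]) cube([57, 32, 696]);
  translate([57, 0, 0]) cube([266, 32, 57]);
  translate([57, 0, 639]) cube([266, 32, 57]);
}
translate([295, -340, 0]) {
  translate([0, 0, 365]) cube([266, 250, 24]);
  cube([34, 34, 365]);
  translate([232, 0, 0]) cube([34, 34, 365]);
  translate([0, 216, 0]) cube([34, 34, 365]);
  translate([232, 216, 0]) cube([34, 34, 365]);
}
translate([295, 1058, 0]) {
  translate([0, 0, 365]) cube([266, 250, 24]);
  cube([34, 34, 365]);
  translate([232, 0, 0]) cube([34, 34, 365]);
  translate([0, 216, 0]) cube([34, 34, 365]);
  translate([232, 216, 0]) cube([34, 34, 365]);
}
translate([946, 359, 0]) {
  translate([0, 0, 365]) cube([266, 250, 24]);
  cube([34, 34, 365]);
  translate([232, 0, 0]) cube([34, 34, 365]);
  translate([0, 216, 0]) cube([34, 34, 365]);
  translate([232, 216, 0]) cube([34, 34, 365]);
}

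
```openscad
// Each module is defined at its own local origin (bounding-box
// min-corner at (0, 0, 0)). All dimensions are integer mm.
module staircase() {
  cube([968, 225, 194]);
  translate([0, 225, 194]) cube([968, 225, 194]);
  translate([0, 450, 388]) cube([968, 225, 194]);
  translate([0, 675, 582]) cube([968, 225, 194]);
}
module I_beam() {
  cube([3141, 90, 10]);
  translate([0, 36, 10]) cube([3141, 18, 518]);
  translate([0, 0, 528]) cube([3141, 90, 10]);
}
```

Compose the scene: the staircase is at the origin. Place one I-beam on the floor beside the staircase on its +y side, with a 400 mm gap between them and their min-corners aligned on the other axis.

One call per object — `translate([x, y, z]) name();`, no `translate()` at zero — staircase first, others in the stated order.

staircase();
translate([0, 1300, 0]) I_beam();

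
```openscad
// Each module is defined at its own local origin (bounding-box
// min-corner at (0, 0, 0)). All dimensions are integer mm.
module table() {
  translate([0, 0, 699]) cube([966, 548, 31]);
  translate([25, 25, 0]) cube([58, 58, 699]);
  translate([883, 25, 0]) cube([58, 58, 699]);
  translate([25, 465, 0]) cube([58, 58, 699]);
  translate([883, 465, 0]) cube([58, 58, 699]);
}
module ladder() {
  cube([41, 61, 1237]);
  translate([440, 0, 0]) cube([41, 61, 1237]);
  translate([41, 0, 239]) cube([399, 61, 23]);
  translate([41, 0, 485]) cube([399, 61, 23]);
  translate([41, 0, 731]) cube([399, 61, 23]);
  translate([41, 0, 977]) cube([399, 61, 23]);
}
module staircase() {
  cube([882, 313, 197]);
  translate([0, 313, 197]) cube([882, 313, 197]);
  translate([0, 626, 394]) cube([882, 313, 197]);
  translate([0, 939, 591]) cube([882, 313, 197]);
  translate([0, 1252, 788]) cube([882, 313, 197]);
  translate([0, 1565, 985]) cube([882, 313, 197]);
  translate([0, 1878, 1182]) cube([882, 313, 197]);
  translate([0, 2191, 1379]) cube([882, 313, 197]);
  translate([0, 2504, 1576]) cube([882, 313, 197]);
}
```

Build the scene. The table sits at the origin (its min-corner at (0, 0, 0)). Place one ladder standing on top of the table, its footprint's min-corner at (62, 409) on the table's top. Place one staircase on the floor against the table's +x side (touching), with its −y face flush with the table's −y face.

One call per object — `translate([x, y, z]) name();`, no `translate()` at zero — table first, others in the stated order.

table();
translate([62, 409, 730]) ladder();
translate([966, 0, 0]) staircase();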